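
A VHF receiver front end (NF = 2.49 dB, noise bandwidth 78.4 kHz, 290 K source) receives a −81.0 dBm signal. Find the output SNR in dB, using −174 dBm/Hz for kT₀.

Noise floor: N = −174 + 10 log₁₀(B) + NF
10 log₁₀(7.84×10⁴) = 48.94 dB
N = −174 + 48.94 + 2.49 = −122.57 dBm
SNR = P_sig − N = −81.0 − (−122.57) = 41.57 dB → 41.6 dB

41.6 dB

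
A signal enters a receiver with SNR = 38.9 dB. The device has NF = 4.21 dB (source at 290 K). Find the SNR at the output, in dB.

34.69 dB

By definition F = SNR_in/SNR_out, so in dB: SNR_out = SNR_in − NF
SNR_out = 38.9 − 4.21 = 34.69 dB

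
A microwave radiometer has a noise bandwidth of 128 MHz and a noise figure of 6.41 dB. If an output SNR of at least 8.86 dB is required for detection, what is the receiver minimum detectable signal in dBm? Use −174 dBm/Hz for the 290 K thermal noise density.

−77.7 dBm

Sensitivity = −174 + 10 log₁₀(B) + NF + SNR_min
= −174 + 81.07 + 6.41 + 8.86
= −77.66 dBm → −77.7 dBm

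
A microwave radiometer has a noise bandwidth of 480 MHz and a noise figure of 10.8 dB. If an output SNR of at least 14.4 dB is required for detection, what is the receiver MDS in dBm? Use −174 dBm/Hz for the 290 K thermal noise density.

Sensitivity = −174 + 10 log₁₀(B) + NF + SNR_min
= −174 + 86.81 + 10.8 + 14.4
= −61.99 dBm → −62.0 dBm

−62.0 dBm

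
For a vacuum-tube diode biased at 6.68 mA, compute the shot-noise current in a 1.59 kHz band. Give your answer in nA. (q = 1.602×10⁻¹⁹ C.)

1.84 nA

I_n = √(2qI·B)
2qI·B = 2 × 1.602×10⁻¹⁹ × 6.68×10⁻³ × 1.59×10³ = 3.40×10⁻¹⁸ A²
I_n = √(3.40×10⁻¹⁸) = 1.84×10⁻⁹ A = 1.84 nA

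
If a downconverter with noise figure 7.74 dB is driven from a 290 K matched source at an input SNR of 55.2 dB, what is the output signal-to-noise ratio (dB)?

By definition F = SNR_in/SNR_out, so in dB: SNR_out = SNR_in − NF
SNR_out = 55.2 − 7.74 = 47.46 dB

47.46 dB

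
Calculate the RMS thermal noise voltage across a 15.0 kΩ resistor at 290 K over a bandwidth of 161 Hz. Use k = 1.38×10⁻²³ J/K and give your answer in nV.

197 nV

V_n = √(4kTRB)
4kTRB = 4 × 1.38×10⁻²³ × 290 × 1.50×10⁴ × 1.61×10² = 3.87×10⁻¹⁴ V²
V_n = √(3.87×10⁻¹⁴) = 1.97×10⁻⁷ V = 197 nV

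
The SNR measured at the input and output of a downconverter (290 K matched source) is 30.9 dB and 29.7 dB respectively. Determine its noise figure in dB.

1.2 dB

NF (dB) = SNR_in(dB) − SNR_out(dB) when the source is at T₀
NF = 30.9 − 29.7 = 1.2 dB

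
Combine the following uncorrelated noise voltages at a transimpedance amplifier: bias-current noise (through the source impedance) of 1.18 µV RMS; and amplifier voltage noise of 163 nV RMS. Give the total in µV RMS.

Uncorrelated sources add in power (mean-square): V_tot = √(ΣV_i²)
V_tot = √[(1.18×10⁻⁶)² + (1.63×10⁻⁷)²] = 1.19×10⁻⁶ V = 1.19 µV

1.19 µV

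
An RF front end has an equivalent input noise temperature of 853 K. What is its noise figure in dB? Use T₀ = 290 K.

F = 1 + T_e/T₀ = 1 + 853/290 = 3.94138
NF = 10 log₁₀(3.94138) = 5.96 dB

5.96 dB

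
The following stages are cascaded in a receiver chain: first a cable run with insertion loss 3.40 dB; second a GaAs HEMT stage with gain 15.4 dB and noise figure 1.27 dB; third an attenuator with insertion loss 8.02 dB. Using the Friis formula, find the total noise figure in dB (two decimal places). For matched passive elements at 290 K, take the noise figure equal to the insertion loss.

Convert to linear (a loss of L dB is a gain of −L dB): F_i = 10^(NF_i/10), G_i = 10^(G_i,dB/10)
  Stage 1: F_1 = 10^(3.40/10) = 2.188, G_1 = 10^(−3.40/10) = 0.4571
  Stage 2: F_2 = 10^(1.27/10) = 1.340, G_2 = 10^(15.4/10) = 34.67
  Stage 3: F_3 = 10^(8.02/10) = 6.339, G_3 = 10^(−8.02/10) = 0.1578
Friis cascade:
  F = 2.188 + (1.340 − 1)/0.4571 + (6.339 − 1)/15.85 = 3.268
NF = 10 log₁₀(3.268) = 5.14 dB

5.14 dB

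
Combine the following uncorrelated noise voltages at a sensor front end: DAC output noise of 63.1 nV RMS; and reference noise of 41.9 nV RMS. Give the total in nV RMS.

Uncorrelated sources add in power (mean-square): V_tot = √(ΣV_i²)
V_tot = √[(6.31×10⁻⁸)² + (4.19×10⁻⁸)²] = 7.57×10⁻⁸ V = 75.7 nV

75.7 nV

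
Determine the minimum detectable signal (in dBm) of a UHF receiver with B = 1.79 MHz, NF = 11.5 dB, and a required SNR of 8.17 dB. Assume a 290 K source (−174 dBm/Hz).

Sensitivity = −174 + 10 log₁₀(B) + NF + SNR_min
= −174 + 62.53 + 11.5 + 8.17
= −91.80 dBm → −91.8 dBm

−91.8 dBm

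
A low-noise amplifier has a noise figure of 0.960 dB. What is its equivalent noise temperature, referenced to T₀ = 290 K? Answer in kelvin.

F = 10^(0.960/10) = 1.24738
T_e = (F − 1)·T₀ = (1.24738 − 1) × 290 = 71.7 K

71.7 K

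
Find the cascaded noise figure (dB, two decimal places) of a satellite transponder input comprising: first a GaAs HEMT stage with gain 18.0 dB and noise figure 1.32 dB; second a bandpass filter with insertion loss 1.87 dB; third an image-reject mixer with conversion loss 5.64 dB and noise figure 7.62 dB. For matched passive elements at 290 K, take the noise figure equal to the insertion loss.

Convert to linear (a loss of L dB is a gain of −L dB): F_i = 10^(NF_i/10), G_i = 10^(G_i,dB/10)
  Stage 1: F_1 = 10^(1.32/10) = 1.355, G_1 = 10^(18.0/10) = 63.10
  Stage 2: F_2 = 10^(1.87/10) = 1.538, G_2 = 10^(−1.87/10) = 0.6501
  Stage 3: F_3 = 10^(7.62/10) = 5.781, G_3 = 10^(−5.64/10) = 0.2729
Friis cascade:
  F = 1.355 + (1.538 − 1)/63.10 + (5.781 − 1)/41.02 = 1.480
NF = 10 log₁₀(1.480) = 1.70 dB

1.70 dB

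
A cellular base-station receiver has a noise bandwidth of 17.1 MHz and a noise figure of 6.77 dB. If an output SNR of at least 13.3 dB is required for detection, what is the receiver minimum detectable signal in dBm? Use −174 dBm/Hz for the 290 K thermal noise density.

Sensitivity = −174 + 10 log₁₀(B) + NF + SNR_min
= −174 + 72.33 + 6.77 + 13.3
= −81.60 dBm → −81.6 dBm

−81.6 dBm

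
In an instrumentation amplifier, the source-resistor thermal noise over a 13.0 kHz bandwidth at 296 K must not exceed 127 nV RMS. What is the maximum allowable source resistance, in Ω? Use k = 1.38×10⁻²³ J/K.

Johnson–Nyquist: V_n = √(4kTRB) ⇒ R = V_n² / (4kTB)
4kTB = 4 × 1.38×10⁻²³ × 296 × 1.30×10⁴ = 2.12×10⁻¹⁶
R = (1.27×10⁻⁷)² / 2.12×10⁻¹⁶ = 7.59×10¹ Ω = 75.9 Ω

75.9 Ω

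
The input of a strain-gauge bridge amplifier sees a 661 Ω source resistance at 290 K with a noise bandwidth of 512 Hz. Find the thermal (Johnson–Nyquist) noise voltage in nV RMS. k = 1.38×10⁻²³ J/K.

V_n = √(4kTRB)
4kTRB = 4 × 1.38×10⁻²³ × 290 × 6.61×10² × 5.12×10² = 5.42×10⁻¹⁵ V²
V_n = √(5.42×10⁻¹⁵) = 7.36×10⁻⁸ V = 73.6 nV

73.6 nV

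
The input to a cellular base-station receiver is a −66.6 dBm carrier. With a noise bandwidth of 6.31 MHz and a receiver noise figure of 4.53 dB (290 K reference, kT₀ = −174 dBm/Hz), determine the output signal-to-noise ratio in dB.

Noise floor: N = −174 + 10 log₁₀(B) + NF
10 log₁₀(6.31×10⁶) = 68 dB
N = −174 + 68 + 4.53 = −101.47 dBm
SNR = P_sig − N = −66.6 − (−101.47) = 34.87 dB → 34.9 dB

34.9 dB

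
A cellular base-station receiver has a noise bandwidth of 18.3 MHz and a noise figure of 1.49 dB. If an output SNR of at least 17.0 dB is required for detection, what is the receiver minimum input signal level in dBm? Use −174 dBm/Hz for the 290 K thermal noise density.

−82.9 dBm

Sensitivity = −174 + 10 log₁₀(B) + NF + SNR_min
= −174 + 72.62 + 1.49 + 17.0
= −82.89 dBm → −82.9 dBm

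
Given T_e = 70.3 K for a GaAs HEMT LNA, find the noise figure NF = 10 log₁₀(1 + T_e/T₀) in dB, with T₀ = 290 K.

F = 1 + T_e/T₀ = 1 + 70.3/290 = 1.24241
NF = 10 log₁₀(1.24241) = 0.943 dB

0.943 dB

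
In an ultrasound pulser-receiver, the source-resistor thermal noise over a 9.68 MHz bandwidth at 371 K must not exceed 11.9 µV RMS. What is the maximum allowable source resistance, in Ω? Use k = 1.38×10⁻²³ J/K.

714 Ω

Johnson–Nyquist: V_n = √(4kTRB) ⇒ R = V_n² / (4kTB)
4kTB = 4 × 1.38×10⁻²³ × 371 × 9.68×10⁶ = 1.98×10⁻¹³
R = (1.19×10⁻⁵)² / 1.98×10⁻¹³ = 7.14×10² Ω = 714 Ω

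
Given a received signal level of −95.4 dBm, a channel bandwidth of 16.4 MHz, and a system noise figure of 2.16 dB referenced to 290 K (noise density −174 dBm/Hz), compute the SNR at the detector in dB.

Noise floor: N = −174 + 10 log₁₀(B) + NF
10 log₁₀(1.64×10⁷) = 72.15 dB
N = −174 + 72.15 + 2.16 = −99.69 dBm
SNR = P_sig − N = −95.4 − (−99.69) = 4.29 dB → 4.3 dB

4.3 dB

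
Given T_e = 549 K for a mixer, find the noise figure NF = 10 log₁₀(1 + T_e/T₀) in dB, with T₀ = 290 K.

4.61 dB

F = 1 + T_e/T₀ = 1 + 549/290 = 2.8931
NF = 10 log₁₀(2.8931) = 4.61 dB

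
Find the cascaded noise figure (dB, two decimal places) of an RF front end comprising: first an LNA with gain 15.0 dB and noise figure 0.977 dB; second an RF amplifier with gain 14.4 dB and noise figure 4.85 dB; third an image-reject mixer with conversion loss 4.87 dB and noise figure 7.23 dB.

1.21 dB

Convert to linear (a loss of L dB is a gain of −L dB): F_i = 10^(NF_i/10), G_i = 10^(G_i,dB/10)
  Stage 1: F_1 = 10^(0.977/10) = 1.252, G_1 = 10^(15.0/10) = 31.62
  Stage 2: F_2 = 10^(4.85/10) = 3.055, G_2 = 10^(14.4/10) = 27.54
  Stage 3: F_3 = 10^(7.23/10) = 5.284, G_3 = 10^(−4.87/10) = 0.3258
Friis cascade:
  F = 1.252 + (3.055 − 1)/31.62 + (5.284 − 1)/871.0 = 1.322
NF = 10 log₁₀(1.322) = 1.21 dB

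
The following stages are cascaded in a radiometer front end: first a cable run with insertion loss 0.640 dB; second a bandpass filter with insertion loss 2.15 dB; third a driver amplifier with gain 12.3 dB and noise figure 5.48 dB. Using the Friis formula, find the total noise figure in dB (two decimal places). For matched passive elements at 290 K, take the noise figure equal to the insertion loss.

8.27 dB

Convert to linear (a loss of L dB is a gain of −L dB): F_i = 10^(NF_i/10), G_i = 10^(G_i,dB/10)
  Stage 1: F_1 = 10^(0.640/10) = 1.159, G_1 = 10^(−0.640/10) = 0.8630
  Stage 2: F_2 = 10^(2.15/10) = 1.641, G_2 = 10^(−2.15/10) = 0.6095
  Stage 3: F_3 = 10^(5.48/10) = 3.532, G_3 = 10^(12.3/10) = 16.98
Friis cascade:
  F = 1.159 + (1.641 − 1)/0.8630 + (3.532 − 1)/0.5260 = 6.714
NF = 10 log₁₀(6.714) = 8.27 dB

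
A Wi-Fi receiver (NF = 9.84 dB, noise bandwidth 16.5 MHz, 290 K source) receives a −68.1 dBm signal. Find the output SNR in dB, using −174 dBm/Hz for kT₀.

23.9 dB

Noise floor: N = −174 + 10 log₁₀(B) + NF
10 log₁₀(1.65×10⁷) = 72.17 dB
N = −174 + 72.17 + 9.84 = −91.99 dBm
SNR = P_sig − N = −68.1 − (−91.99) = 23.89 dB → 23.9 dB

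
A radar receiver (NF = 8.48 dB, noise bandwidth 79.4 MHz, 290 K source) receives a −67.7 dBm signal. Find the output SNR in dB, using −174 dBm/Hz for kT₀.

18.8 dB

Noise floor: N = −174 + 10 log₁₀(B) + NF
10 log₁₀(7.94×10⁷) = 79 dB
N = −174 + 79 + 8.48 = −86.52 dBm
SNR = P_sig − N = −67.7 − (−86.52) = 18.82 dB → 18.8 dB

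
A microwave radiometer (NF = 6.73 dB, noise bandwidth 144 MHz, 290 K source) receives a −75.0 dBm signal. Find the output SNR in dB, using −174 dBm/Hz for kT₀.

10.7 dB

Noise floor: N = −174 + 10 log₁₀(B) + NF
10 log₁₀(1.44×10⁸) = 81.58 dB
N = −174 + 81.58 + 6.73 = −85.69 dBm
SNR = P_sig − N = −75.0 − (−85.69) = 10.69 dB → 10.7 dB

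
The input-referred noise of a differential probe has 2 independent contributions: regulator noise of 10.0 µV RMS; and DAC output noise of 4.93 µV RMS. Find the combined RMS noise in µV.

Uncorrelated sources add in power (mean-square): V_tot = √(ΣV_i²)
V_tot = √[(1.00×10⁻⁵)² + (4.93×10⁻⁶)²] = 1.11×10⁻⁵ V = 11.1 µV

11.1 µV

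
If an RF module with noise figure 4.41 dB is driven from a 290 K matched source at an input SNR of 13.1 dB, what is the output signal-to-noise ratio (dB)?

8.69 dB

By definition F = SNR_in/SNR_out, so in dB: SNR_out = SNR_in − NF
SNR_out = 13.1 − 4.41 = 8.69 dB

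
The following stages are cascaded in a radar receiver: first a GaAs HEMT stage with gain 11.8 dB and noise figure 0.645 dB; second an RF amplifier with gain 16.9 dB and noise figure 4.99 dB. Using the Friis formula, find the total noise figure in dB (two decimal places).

Convert to linear (a loss of L dB is a gain of −L dB): F_i = 10^(NF_i/10), G_i = 10^(G_i,dB/10)
  Stage 1: F_1 = 10^(0.645/10) = 1.160, G_1 = 10^(11.8/10) = 15.14
  Stage 2: F_2 = 10^(4.99/10) = 3.155, G_2 = 10^(16.9/10) = 48.98
Friis cascade:
  F = 1.160 + (3.155 − 1)/15.14 = 1.302
NF = 10 log₁₀(1.302) = 1.15 dB

1.15 dB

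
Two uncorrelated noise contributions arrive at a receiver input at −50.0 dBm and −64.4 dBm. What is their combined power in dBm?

Convert to linear, add, convert back:
P₁ = 1.00×10⁻⁸ W, P₂ = 3.63×10⁻¹⁰ W
P_tot = 1.04×10⁻⁸ W → 10 log₁₀(P_tot / 10⁻³) = −49.8 dBm

−49.8 dBm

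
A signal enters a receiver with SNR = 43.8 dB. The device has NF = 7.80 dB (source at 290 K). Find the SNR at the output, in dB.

By definition F = SNR_in/SNR_out, so in dB: SNR_out = SNR_in − NF
SNR_out = 43.8 − 7.80 = 36.00 dB

36.00 dB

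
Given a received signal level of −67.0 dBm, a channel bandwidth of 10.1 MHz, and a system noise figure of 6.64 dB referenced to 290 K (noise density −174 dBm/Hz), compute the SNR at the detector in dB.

Noise floor: N = −174 + 10 log₁₀(B) + NF
10 log₁₀(1.01×10⁷) = 70.04 dB
N = −174 + 70.04 + 6.64 = −97.32 dBm
SNR = P_sig − N = −67.0 − (−97.32) = 30.32 dB → 30.3 dB

30.3 dB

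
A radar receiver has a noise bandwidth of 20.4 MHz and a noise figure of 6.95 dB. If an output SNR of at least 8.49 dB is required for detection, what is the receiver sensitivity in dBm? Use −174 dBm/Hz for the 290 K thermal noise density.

Sensitivity = −174 + 10 log₁₀(B) + NF + SNR_min
= −174 + 73.1 + 6.95 + 8.49
= −85.46 dBm → −85.5 dBm

−85.5 dBm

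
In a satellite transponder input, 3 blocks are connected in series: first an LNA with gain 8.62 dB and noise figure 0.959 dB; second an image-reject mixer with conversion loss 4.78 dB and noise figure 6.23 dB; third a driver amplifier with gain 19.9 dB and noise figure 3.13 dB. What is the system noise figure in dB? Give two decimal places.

Convert to linear (a loss of L dB is a gain of −L dB): F_i = 10^(NF_i/10), G_i = 10^(G_i,dB/10)
  Stage 1: F_1 = 10^(0.959/10) = 1.247, G_1 = 10^(8.62/10) = 7.278
  Stage 2: F_2 = 10^(6.23/10) = 4.198, G_2 = 10^(−4.78/10) = 0.3327
  Stage 3: F_3 = 10^(3.13/10) = 2.056, G_3 = 10^(19.9/10) = 97.72
Friis cascade:
  F = 1.247 + (4.198 − 1)/7.278 + (2.056 − 1)/2.421 = 2.123
NF = 10 log₁₀(2.123) = 3.27 dB

3.27 dB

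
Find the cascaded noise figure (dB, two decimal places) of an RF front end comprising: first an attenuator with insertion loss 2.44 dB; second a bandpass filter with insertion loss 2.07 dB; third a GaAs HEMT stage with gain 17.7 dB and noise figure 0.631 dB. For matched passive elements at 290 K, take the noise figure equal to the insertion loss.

5.14 dB

Convert to linear (a loss of L dB is a gain of −L dB): F_i = 10^(NF_i/10), G_i = 10^(G_i,dB/10)
  Stage 1: F_1 = 10^(2.44/10) = 1.754, G_1 = 10^(−2.44/10) = 0.5702
  Stage 2: F_2 = 10^(2.07/10) = 1.611, G_2 = 10^(−2.07/10) = 0.6209
  Stage 3: F_3 = 10^(0.631/10) = 1.156, G_3 = 10^(17.7/10) = 58.88
Friis cascade:
  F = 1.754 + (1.611 − 1)/0.5702 + (1.156 − 1)/0.3540 = 3.267
NF = 10 log₁₀(3.267) = 5.14 dB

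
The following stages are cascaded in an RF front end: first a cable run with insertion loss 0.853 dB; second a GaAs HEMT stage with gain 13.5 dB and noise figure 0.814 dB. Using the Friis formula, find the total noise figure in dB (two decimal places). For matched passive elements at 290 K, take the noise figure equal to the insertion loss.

Convert to linear (a loss of L dB is a gain of −L dB): F_i = 10^(NF_i/10), G_i = 10^(G_i,dB/10)
  Stage 1: F_1 = 10^(0.853/10) = 1.217, G_1 = 10^(−0.853/10) = 0.8217
  Stage 2: F_2 = 10^(0.814/10) = 1.206, G_2 = 10^(13.5/10) = 22.39
Friis cascade:
  F = 1.217 + (1.206 − 1)/0.8217 = 1.468
NF = 10 log₁₀(1.468) = 1.67 dB

1.67 dB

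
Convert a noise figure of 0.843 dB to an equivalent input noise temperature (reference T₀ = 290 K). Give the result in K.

62.1 K

F = 10^(0.843/10) = 1.21423
T_e = (F − 1)·T₀ = (1.21423 − 1) × 290 = 62.1 K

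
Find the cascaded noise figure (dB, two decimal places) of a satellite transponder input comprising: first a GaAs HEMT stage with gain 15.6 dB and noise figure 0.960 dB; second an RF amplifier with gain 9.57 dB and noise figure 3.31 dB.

1.07 dB

Convert to linear (a loss of L dB is a gain of −L dB): F_i = 10^(NF_i/10), G_i = 10^(G_i,dB/10)
  Stage 1: F_1 = 10^(0.960/10) = 1.247, G_1 = 10^(15.6/10) = 36.31
  Stage 2: F_2 = 10^(3.31/10) = 2.143, G_2 = 10^(9.57/10) = 9.057
Friis cascade:
  F = 1.247 + (2.143 − 1)/36.31 = 1.279
NF = 10 log₁₀(1.279) = 1.07 dB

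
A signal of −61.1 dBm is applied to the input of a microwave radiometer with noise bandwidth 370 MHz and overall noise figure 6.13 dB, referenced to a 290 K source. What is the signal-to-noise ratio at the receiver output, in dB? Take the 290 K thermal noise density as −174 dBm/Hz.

21.1 dB

Noise floor: N = −174 + 10 log₁₀(B) + NF
10 log₁₀(3.70×10⁸) = 85.68 dB
N = −174 + 85.68 + 6.13 = −82.19 dBm
SNR = P_sig − N = −61.1 − (−82.19) = 21.09 dB → 21.1 dB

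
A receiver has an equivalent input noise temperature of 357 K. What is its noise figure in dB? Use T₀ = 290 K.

3.49 dB

F = 1 + T_e/T₀ = 1 + 357/290 = 2.23103
NF = 10 log₁₀(2.23103) = 3.49 dB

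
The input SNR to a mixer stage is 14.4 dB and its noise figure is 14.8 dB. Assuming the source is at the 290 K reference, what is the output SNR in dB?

By definition F = SNR_in/SNR_out, so in dB: SNR_out = SNR_in − NF
SNR_out = 14.4 − 14.8 = −0.4 dB

−0.4 dB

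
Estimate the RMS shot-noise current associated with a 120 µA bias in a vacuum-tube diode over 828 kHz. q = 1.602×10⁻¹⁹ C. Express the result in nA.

I_n = √(2qI·B)
2qI·B = 2 × 1.602×10⁻¹⁹ × 1.20×10⁻⁴ × 8.28×10⁵ = 3.18×10⁻¹⁷ A²
I_n = √(3.18×10⁻¹⁷) = 5.64×10⁻⁹ A = 5.64 nA

5.64 nA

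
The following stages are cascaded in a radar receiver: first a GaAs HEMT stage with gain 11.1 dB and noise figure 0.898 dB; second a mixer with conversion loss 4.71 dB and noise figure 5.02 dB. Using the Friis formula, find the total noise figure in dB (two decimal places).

1.46 dB

Convert to linear (a loss of L dB is a gain of −L dB): F_i = 10^(NF_i/10), G_i = 10^(G_i,dB/10)
  Stage 1: F_1 = 10^(0.898/10) = 1.230, G_1 = 10^(11.1/10) = 12.88
  Stage 2: F_2 = 10^(5.02/10) = 3.177, G_2 = 10^(−4.71/10) = 0.3381
Friis cascade:
  F = 1.230 + (3.177 − 1)/12.88 = 1.399
NF = 10 log₁₀(1.399) = 1.46 dB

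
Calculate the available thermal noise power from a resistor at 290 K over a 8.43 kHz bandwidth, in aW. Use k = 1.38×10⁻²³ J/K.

33.7 aW

P_n = kTB = 1.38×10⁻²³ × 290 × 8.43×10³ = 3.37×10⁻¹⁷ W = 33.7 aW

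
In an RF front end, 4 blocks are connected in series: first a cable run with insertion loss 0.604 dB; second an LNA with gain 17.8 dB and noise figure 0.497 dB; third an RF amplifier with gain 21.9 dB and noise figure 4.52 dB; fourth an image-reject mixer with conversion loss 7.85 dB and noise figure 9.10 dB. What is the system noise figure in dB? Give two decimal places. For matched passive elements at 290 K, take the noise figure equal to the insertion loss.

1.22 dB

Convert to linear (a loss of L dB is a gain of −L dB): F_i = 10^(NF_i/10), G_i = 10^(G_i,dB/10)
  Stage 1: F_1 = 10^(0.604/10) = 1.149, G_1 = 10^(−0.604/10) = 0.8702
  Stage 2: F_2 = 10^(0.497/10) = 1.121, G_2 = 10^(17.8/10) = 60.26
  Stage 3: F_3 = 10^(4.52/10) = 2.831, G_3 = 10^(21.9/10) = 154.9
  Stage 4: F_4 = 10^(9.10/10) = 8.128, G_4 = 10^(−7.85/10) = 0.1641
Friis cascade:
  F = 1.149 + (1.121 − 1)/0.8702 + (2.831 − 1)/52.43 + (8.128 − 1)/8121 = 1.324
NF = 10 log₁₀(1.324) = 1.22 dB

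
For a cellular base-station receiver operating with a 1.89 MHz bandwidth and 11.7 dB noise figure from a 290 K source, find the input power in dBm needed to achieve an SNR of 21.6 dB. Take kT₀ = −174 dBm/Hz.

−77.9 dBm

Sensitivity = −174 + 10 log₁₀(B) + NF + SNR_min
= −174 + 62.76 + 11.7 + 21.6
= −77.94 dBm → −77.9 dBm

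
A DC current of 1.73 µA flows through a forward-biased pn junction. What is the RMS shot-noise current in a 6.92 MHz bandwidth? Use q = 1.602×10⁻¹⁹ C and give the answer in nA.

I_n = √(2qI·B)
2qI·B = 2 × 1.602×10⁻¹⁹ × 1.73×10⁻⁶ × 6.92×10⁶ = 3.84×10⁻¹⁸ A²
I_n = √(3.84×10⁻¹⁸) = 1.96×10⁻⁹ A = 1.96 nA

1.96 nA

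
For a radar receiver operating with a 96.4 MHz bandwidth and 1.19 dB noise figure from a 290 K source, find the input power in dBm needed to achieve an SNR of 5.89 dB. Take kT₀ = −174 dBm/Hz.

Sensitivity = −174 + 10 log₁₀(B) + NF + SNR_min
= −174 + 79.84 + 1.19 + 5.89
= −87.08 dBm → −87.1 dBm

−87.1 dBm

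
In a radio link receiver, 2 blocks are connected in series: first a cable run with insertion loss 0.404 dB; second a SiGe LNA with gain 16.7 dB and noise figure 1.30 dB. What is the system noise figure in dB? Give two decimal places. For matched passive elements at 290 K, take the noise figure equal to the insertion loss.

Convert to linear (a loss of L dB is a gain of −L dB): F_i = 10^(NF_i/10), G_i = 10^(G_i,dB/10)
  Stage 1: F_1 = 10^(0.404/10) = 1.097, G_1 = 10^(−0.404/10) = 0.9112
  Stage 2: F_2 = 10^(1.30/10) = 1.349, G_2 = 10^(16.7/10) = 46.77
Friis cascade:
  F = 1.097 + (1.349 − 1)/0.9112 = 1.480
NF = 10 log₁₀(1.480) = 1.70 dB

1.70 dB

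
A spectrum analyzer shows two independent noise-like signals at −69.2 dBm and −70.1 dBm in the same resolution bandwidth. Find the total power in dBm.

Convert to linear, add, convert back:
P₁ = 1.20×10⁻¹⁰ W, P₂ = 9.77×10⁻¹¹ W
P_tot = 2.18×10⁻¹⁰ W → 10 log₁₀(P_tot / 10⁻³) = −66.6 dBm

−66.6 dBm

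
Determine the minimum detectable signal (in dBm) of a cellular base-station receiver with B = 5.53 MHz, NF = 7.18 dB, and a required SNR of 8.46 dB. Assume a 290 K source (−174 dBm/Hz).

Sensitivity = −174 + 10 log₁₀(B) + NF + SNR_min
= −174 + 67.43 + 7.18 + 8.46
= −90.93 dBm → −90.9 dBm

−90.9 dBm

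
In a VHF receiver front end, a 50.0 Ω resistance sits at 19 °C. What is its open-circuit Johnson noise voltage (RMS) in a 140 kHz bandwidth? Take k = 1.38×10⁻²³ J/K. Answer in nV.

336 nV

T = 19 °C + 273.15 = 292.15 K
V_n = √(4kTRB)
4kTRB = 4 × 1.38×10⁻²³ × 292.15 × 5.00×10¹ × 1.40×10⁵ = 1.13×10⁻¹³ V²
V_n = √(1.13×10⁻¹³) = 3.36×10⁻⁷ V = 336 nV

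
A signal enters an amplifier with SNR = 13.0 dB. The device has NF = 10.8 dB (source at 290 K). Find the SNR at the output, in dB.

2.2 dB

By definition F = SNR_in/SNR_out, so in dB: SNR_out = SNR_in − NF
SNR_out = 13.0 − 10.8 = 2.2 dB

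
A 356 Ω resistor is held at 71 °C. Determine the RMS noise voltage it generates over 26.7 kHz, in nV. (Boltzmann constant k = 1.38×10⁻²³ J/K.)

425 nV

T = 71 °C + 273.15 = 344.15 K
V_n = √(4kTRB)
4kTRB = 4 × 1.38×10⁻²³ × 344.15 × 3.56×10² × 2.67×10⁴ = 1.81×10⁻¹³ V²
V_n = √(1.81×10⁻¹³) = 4.25×10⁻⁷ V = 425 nV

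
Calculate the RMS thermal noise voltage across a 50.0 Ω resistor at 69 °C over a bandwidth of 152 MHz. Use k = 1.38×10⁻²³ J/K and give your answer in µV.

12.0 µV

T = 69 °C + 273.15 = 342.15 K
V_n = √(4kTRB)
4kTRB = 4 × 1.38×10⁻²³ × 342.15 × 5.00×10¹ × 1.52×10⁸ = 1.44×10⁻¹⁰ V²
V_n = √(1.44×10⁻¹⁰) = 1.20×10⁻⁵ V = 12.0 µV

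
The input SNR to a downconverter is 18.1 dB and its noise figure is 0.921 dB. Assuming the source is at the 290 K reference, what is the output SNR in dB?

17.179 dB

By definition F = SNR_in/SNR_out, so in dB: SNR_out = SNR_in − NF
SNR_out = 18.1 − 0.921 = 17.179 dB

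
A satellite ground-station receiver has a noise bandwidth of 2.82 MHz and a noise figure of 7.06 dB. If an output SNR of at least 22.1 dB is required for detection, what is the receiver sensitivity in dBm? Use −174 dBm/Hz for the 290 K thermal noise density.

−80.3 dBm

Sensitivity = −174 + 10 log₁₀(B) + NF + SNR_min
= −174 + 64.5 + 7.06 + 22.1
= −80.34 dBm → −80.3 dBm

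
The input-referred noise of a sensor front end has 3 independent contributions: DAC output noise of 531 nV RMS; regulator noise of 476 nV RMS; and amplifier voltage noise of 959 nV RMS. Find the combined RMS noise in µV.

1.20 µV

Uncorrelated sources add in power (mean-square): V_tot = √(ΣV_i²)
V_tot = √[(5.31×10⁻⁷)² + (4.76×10⁻⁷)² + (9.59×10⁻⁷)²] = 1.20×10⁻⁶ V = 1.20 µV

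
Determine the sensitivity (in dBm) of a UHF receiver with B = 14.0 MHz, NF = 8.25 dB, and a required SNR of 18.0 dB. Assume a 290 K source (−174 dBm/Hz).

−76.3 dBm

Sensitivity = −174 + 10 log₁₀(B) + NF + SNR_min
= −174 + 71.46 + 8.25 + 18.0
= −76.29 dBm → −76.3 dBm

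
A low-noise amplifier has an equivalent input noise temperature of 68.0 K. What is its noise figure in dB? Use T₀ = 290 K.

F = 1 + T_e/T₀ = 1 + 68.0/290 = 1.23448
NF = 10 log₁₀(1.23448) = 0.915 dB

0.915 dB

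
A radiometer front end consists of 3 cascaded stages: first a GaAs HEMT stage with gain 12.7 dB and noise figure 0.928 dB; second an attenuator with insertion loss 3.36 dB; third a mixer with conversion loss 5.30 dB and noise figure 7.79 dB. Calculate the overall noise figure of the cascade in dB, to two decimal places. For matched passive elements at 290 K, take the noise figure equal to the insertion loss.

2.75 dB

Convert to linear (a loss of L dB is a gain of −L dB): F_i = 10^(NF_i/10), G_i = 10^(G_i,dB/10)
  Stage 1: F_1 = 10^(0.928/10) = 1.238, G_1 = 10^(12.7/10) = 18.62
  Stage 2: F_2 = 10^(3.36/10) = 2.168, G_2 = 10^(−3.36/10) = 0.4613
  Stage 3: F_3 = 10^(7.79/10) = 6.012, G_3 = 10^(−5.30/10) = 0.2951
Friis cascade:
  F = 1.238 + (2.168 − 1)/18.62 + (6.012 − 1)/8.590 = 1.884
NF = 10 log₁₀(1.884) = 2.75 dB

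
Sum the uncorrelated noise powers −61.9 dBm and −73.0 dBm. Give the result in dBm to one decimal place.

−61.6 dBm

Convert to linear, add, convert back:
P₁ = 6.46×10⁻¹⁰ W, P₂ = 5.01×10⁻¹¹ W
P_tot = 6.96×10⁻¹⁰ W → 10 log₁₀(P_tot / 10⁻³) = −61.6 dBm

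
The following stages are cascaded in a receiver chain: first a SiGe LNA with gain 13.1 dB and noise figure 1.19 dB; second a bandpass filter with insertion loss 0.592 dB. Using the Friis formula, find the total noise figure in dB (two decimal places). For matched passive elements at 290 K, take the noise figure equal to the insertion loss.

Convert to linear (a loss of L dB is a gain of −L dB): F_i = 10^(NF_i/10), G_i = 10^(G_i,dB/10)
  Stage 1: F_1 = 10^(1.19/10) = 1.315, G_1 = 10^(13.1/10) = 20.42
  Stage 2: F_2 = 10^(0.592/10) = 1.146, G_2 = 10^(−0.592/10) = 0.8726
Friis cascade:
  F = 1.315 + (1.146 − 1)/20.42 = 1.322
NF = 10 log₁₀(1.322) = 1.21 dB

1.21 dB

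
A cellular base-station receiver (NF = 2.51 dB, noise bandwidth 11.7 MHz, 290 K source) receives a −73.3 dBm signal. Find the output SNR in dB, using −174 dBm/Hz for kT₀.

27.5 dB

Noise floor: N = −174 + 10 log₁₀(B) + NF
10 log₁₀(1.17×10⁷) = 70.68 dB
N = −174 + 70.68 + 2.51 = −100.81 dBm
SNR = P_sig − N = −73.3 − (−100.81) = 27.51 dB → 27.5 dB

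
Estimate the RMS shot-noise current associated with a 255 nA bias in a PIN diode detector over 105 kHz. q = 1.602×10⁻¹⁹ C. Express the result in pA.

I_n = √(2qI·B)
2qI·B = 2 × 1.602×10⁻¹⁹ × 2.55×10⁻⁷ × 1.05×10⁵ = 8.58×10⁻²¹ A²
I_n = √(8.58×10⁻²¹) = 9.26×10⁻¹¹ A = 92.6 pA

92.6 pA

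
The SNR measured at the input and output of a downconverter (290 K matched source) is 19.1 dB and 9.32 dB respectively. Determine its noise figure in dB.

9.78 dB

NF (dB) = SNR_in(dB) − SNR_out(dB) when the source is at T₀
NF = 19.1 − 9.32 = 9.78 dB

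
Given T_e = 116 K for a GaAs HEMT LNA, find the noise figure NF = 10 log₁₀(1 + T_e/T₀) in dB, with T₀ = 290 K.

1.46 dB

F = 1 + T_e/T₀ = 1 + 116/290 = 1.4
NF = 10 log₁₀(1.4) = 1.46 dB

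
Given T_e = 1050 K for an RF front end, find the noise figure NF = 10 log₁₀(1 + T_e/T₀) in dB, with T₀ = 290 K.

F = 1 + T_e/T₀ = 1 + 1050/290 = 4.62069
NF = 10 log₁₀(4.62069) = 6.65 dB

6.65 dB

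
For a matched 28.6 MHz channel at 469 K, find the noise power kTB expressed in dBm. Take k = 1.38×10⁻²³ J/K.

−97.3 dBm

P_n = kTB = 1.38×10⁻²³ × 469 × 2.86×10⁷ = 1.85×10⁻¹³ W
In dBm: 10 log₁₀(1.85×10⁻¹³ / 10⁻³) = −97.3 dBm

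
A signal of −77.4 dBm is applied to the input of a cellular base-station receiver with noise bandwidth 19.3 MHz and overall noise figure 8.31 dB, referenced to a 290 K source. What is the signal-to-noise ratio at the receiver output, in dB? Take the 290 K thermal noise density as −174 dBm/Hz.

15.4 dB

Noise floor: N = −174 + 10 log₁₀(B) + NF
10 log₁₀(1.93×10⁷) = 72.86 dB
N = −174 + 72.86 + 8.31 = −92.83 dBm
SNR = P_sig − N = −77.4 − (−92.83) = 15.43 dB → 15.4 dB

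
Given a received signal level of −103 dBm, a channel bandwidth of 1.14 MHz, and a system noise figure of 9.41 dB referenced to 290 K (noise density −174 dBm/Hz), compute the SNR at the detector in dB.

Noise floor: N = −174 + 10 log₁₀(B) + NF
10 log₁₀(1.14×10⁶) = 60.57 dB
N = −174 + 60.57 + 9.41 = −104.02 dBm
SNR = P_sig − N = −103 − (−104.02) = 1.02 dB → 1.0 dB

1.0 dB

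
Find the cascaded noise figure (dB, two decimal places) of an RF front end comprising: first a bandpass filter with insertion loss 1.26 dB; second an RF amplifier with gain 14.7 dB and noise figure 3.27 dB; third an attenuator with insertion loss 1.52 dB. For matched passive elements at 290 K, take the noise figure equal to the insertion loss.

4.56 dB

Convert to linear (a loss of L dB is a gain of −L dB): F_i = 10^(NF_i/10), G_i = 10^(G_i,dB/10)
  Stage 1: F_1 = 10^(1.26/10) = 1.337, G_1 = 10^(−1.26/10) = 0.7482
  Stage 2: F_2 = 10^(3.27/10) = 2.123, G_2 = 10^(14.7/10) = 29.51
  Stage 3: F_3 = 10^(1.52/10) = 1.419, G_3 = 10^(−1.52/10) = 0.7047
Friis cascade:
  F = 1.337 + (2.123 − 1)/0.7482 + (1.419 − 1)/22.08 = 2.857
NF = 10 log₁₀(2.857) = 4.56 dB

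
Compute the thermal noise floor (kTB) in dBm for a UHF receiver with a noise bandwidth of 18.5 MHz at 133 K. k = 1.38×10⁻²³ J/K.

−104.7 dBm

P_n = kTB = 1.38×10⁻²³ × 133 × 1.85×10⁷ = 3.40×10⁻¹⁴ W
In dBm: 10 log₁₀(3.40×10⁻¹⁴ / 10⁻³) = −104.7 dBm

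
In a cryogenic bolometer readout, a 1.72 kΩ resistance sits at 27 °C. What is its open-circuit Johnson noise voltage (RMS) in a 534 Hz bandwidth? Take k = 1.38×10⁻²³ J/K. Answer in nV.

123 nV

T = 27 °C + 273.15 = 300.15 K
V_n = √(4kTRB)
4kTRB = 4 × 1.38×10⁻²³ × 300.15 × 1.72×10³ × 5.34×10² = 1.52×10⁻¹⁴ V²
V_n = √(1.52×10⁻¹⁴) = 1.23×10⁻⁷ V = 123 nV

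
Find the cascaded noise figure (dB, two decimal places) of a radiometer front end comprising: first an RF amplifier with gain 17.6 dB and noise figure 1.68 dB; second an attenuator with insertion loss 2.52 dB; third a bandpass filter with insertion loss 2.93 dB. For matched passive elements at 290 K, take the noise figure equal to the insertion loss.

1.81 dB

Convert to linear (a loss of L dB is a gain of −L dB): F_i = 10^(NF_i/10), G_i = 10^(G_i,dB/10)
  Stage 1: F_1 = 10^(1.68/10) = 1.472, G_1 = 10^(17.6/10) = 57.54
  Stage 2: F_2 = 10^(2.52/10) = 1.786, G_2 = 10^(−2.52/10) = 0.5598
  Stage 3: F_3 = 10^(2.93/10) = 1.963, G_3 = 10^(−2.93/10) = 0.5093
Friis cascade:
  F = 1.472 + (1.786 − 1)/57.54 + (1.963 − 1)/32.21 = 1.516
NF = 10 log₁₀(1.516) = 1.81 dB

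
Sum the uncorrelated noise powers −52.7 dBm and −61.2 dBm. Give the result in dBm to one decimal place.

−52.1 dBm

Convert to linear, add, convert back:
P₁ = 5.37×10⁻⁹ W, P₂ = 7.59×10⁻¹⁰ W
P_tot = 6.13×10⁻⁹ W → 10 log₁₀(P_tot / 10⁻³) = −52.1 dBm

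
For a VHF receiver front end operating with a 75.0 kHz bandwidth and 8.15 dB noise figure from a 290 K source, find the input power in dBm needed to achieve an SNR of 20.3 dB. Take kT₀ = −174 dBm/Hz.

Sensitivity = −174 + 10 log₁₀(B) + NF + SNR_min
= −174 + 48.75 + 8.15 + 20.3
= −96.80 dBm → −96.8 dBm

−96.8 dBm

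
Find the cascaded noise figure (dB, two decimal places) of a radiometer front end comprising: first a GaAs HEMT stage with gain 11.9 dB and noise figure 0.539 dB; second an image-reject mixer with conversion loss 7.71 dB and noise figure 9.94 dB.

Convert to linear (a loss of L dB is a gain of −L dB): F_i = 10^(NF_i/10), G_i = 10^(G_i,dB/10)
  Stage 1: F_1 = 10^(0.539/10) = 1.132, G_1 = 10^(11.9/10) = 15.49
  Stage 2: F_2 = 10^(9.94/10) = 9.863, G_2 = 10^(−7.71/10) = 0.1694
Friis cascade:
  F = 1.132 + (9.863 − 1)/15.49 = 1.704
NF = 10 log₁₀(1.704) = 2.32 dB

2.32 dB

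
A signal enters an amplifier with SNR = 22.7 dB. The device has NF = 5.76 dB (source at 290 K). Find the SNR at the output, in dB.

16.94 dB

By definition F = SNR_in/SNR_out, so in dB: SNR_out = SNR_in − NF
SNR_out = 22.7 − 5.76 = 16.94 dB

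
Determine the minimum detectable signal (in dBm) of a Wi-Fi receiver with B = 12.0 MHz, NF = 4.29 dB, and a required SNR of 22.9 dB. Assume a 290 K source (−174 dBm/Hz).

Sensitivity = −174 + 10 log₁₀(B) + NF + SNR_min
= −174 + 70.79 + 4.29 + 22.9
= −76.02 dBm → −76.0 dBm

−76.0 dBm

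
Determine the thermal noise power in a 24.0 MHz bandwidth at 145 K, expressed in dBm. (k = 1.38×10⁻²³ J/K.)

−103.2 dBm

P_n = kTB = 1.38×10⁻²³ × 145 × 2.40×10⁷ = 4.80×10⁻¹⁴ W
In dBm: 10 log₁₀(4.80×10⁻¹⁴ / 10⁻³) = −103.2 dBm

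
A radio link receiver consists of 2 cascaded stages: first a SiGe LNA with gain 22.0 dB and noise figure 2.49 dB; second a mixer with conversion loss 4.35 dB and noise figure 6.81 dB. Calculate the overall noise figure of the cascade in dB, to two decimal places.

Convert to linear (a loss of L dB is a gain of −L dB): F_i = 10^(NF_i/10), G_i = 10^(G_i,dB/10)
  Stage 1: F_1 = 10^(2.49/10) = 1.774, G_1 = 10^(22.0/10) = 158.5
  Stage 2: F_2 = 10^(6.81/10) = 4.797, G_2 = 10^(−4.35/10) = 0.3673
Friis cascade:
  F = 1.774 + (4.797 − 1)/158.5 = 1.798
NF = 10 log₁₀(1.798) = 2.55 dB

2.55 dB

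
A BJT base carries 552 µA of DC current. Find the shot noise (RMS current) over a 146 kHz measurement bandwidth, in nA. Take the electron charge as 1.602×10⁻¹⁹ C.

I_n = √(2qI·B)
2qI·B = 2 × 1.602×10⁻¹⁹ × 5.52×10⁻⁴ × 1.46×10⁵ = 2.58×10⁻¹⁷ A²
I_n = √(2.58×10⁻¹⁷) = 5.08×10⁻⁹ A = 5.08 nA

5.08 nA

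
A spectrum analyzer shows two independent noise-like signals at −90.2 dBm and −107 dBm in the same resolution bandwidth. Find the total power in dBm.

−90.1 dBm

Convert to linear, add, convert back:
P₁ = 9.55×10⁻¹³ W, P₂ = 2.00×10⁻¹⁴ W
P_tot = 9.75×10⁻¹³ W → 10 log₁₀(P_tot / 10⁻³) = −90.1 dBm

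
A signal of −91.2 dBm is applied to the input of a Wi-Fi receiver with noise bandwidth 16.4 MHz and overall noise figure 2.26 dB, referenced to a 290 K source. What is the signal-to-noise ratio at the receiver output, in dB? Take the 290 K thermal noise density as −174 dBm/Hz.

Noise floor: N = −174 + 10 log₁₀(B) + NF
10 log₁₀(1.64×10⁷) = 72.15 dB
N = −174 + 72.15 + 2.26 = −99.59 dBm
SNR = P_sig − N = −91.2 − (−99.59) = 8.39 dB → 8.4 dB

8.4 dB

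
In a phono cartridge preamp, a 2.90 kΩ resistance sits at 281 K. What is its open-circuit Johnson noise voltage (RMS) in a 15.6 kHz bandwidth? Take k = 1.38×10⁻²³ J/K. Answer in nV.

V_n = √(4kTRB)
4kTRB = 4 × 1.38×10⁻²³ × 281 × 2.90×10³ × 1.56×10⁴ = 7.02×10⁻¹³ V²
V_n = √(7.02×10⁻¹³) = 8.38×10⁻⁷ V = 838 nV

838 nV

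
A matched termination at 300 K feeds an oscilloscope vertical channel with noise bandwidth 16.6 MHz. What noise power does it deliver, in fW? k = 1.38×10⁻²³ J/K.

P_n = kTB = 1.38×10⁻²³ × 300 × 1.66×10⁷ = 6.87×10⁻¹⁴ W = 68.7 fW

68.7 fW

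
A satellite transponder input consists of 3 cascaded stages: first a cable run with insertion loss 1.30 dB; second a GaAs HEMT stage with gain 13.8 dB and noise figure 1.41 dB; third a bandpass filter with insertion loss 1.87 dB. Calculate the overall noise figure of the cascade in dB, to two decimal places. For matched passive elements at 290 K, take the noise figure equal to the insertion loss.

Convert to linear (a loss of L dB is a gain of −L dB): F_i = 10^(NF_i/10), G_i = 10^(G_i,dB/10)
  Stage 1: F_1 = 10^(1.30/10) = 1.349, G_1 = 10^(−1.30/10) = 0.7413
  Stage 2: F_2 = 10^(1.41/10) = 1.384, G_2 = 10^(13.8/10) = 23.99
  Stage 3: F_3 = 10^(1.87/10) = 1.538, G_3 = 10^(−1.87/10) = 0.6501
Friis cascade:
  F = 1.349 + (1.384 − 1)/0.7413 + (1.538 − 1)/17.78 = 1.897
NF = 10 log₁₀(1.897) = 2.78 dB

2.78 dB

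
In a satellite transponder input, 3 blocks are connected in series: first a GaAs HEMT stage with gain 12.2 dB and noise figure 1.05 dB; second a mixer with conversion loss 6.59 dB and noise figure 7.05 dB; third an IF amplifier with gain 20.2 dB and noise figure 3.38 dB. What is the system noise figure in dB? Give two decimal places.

Convert to linear (a loss of L dB is a gain of −L dB): F_i = 10^(NF_i/10), G_i = 10^(G_i,dB/10)
  Stage 1: F_1 = 10^(1.05/10) = 1.274, G_1 = 10^(12.2/10) = 16.60
  Stage 2: F_2 = 10^(7.05/10) = 5.070, G_2 = 10^(−6.59/10) = 0.2193
  Stage 3: F_3 = 10^(3.38/10) = 2.178, G_3 = 10^(20.2/10) = 104.7
Friis cascade:
  F = 1.274 + (5.070 − 1)/16.60 + (2.178 − 1)/3.639 = 1.842
NF = 10 log₁₀(1.842) = 2.65 dB

2.65 dB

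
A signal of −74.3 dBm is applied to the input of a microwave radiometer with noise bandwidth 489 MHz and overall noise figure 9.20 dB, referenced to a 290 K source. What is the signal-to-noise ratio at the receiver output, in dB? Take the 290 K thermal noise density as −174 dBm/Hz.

Noise floor: N = −174 + 10 log₁₀(B) + NF
10 log₁₀(4.89×10⁸) = 86.89 dB
N = −174 + 86.89 + 9.20 = −77.91 dBm
SNR = P_sig − N = −74.3 − (−77.91) = 3.61 dB → 3.6 dB

3.6 dB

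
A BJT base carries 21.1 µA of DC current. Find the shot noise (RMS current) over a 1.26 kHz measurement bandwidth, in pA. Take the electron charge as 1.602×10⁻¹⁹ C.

92.3 pA

I_n = √(2qI·B)
2qI·B = 2 × 1.602×10⁻¹⁹ × 2.11×10⁻⁵ × 1.26×10³ = 8.52×10⁻²¹ A²
I_n = √(8.52×10⁻²¹) = 9.23×10⁻¹¹ A = 92.3 pA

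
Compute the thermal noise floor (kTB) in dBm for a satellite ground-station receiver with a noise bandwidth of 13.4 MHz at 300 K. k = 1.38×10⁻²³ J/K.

P_n = kTB = 1.38×10⁻²³ × 300 × 1.34×10⁷ = 5.55×10⁻¹⁴ W
In dBm: 10 log₁₀(5.55×10⁻¹⁴ / 10⁻³) = −102.6 dBm

−102.6 dBm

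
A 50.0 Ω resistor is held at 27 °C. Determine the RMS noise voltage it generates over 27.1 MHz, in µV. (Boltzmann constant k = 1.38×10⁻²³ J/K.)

T = 27 °C + 273.15 = 300.15 K
V_n = √(4kTRB)
4kTRB = 4 × 1.38×10⁻²³ × 300.15 × 5.00×10¹ × 2.71×10⁷ = 2.25×10⁻¹¹ V²
V_n = √(2.25×10⁻¹¹) = 4.74×10⁻⁶ V = 4.74 µV

4.74 µV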